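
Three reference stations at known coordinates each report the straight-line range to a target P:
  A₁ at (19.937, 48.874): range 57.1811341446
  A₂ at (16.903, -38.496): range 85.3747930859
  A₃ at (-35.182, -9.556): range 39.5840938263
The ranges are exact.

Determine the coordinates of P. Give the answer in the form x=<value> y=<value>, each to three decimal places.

eq1: (x − 19.937)² + (y − 48.874)² = 57.1811341446²
eq2: (x − 16.903)² + (y + 38.496)² = 85.3747930859²
eq3: (x + 35.182)² + (y + 9.556)² = 39.5840938263²
eq3−eq1, eq3−eq2 (x²,y² cancel):
  110.238·x + 116.860·y = -245.720033
  104.170·x − 57.880·y = -5283.391645
det = 110.238·-57.880 − 116.860·104.170 = -18553.881640
x = (-245.720033·-57.880 − 116.860·-5283.391645) / -18553.881640 = -34.043519
y = (110.238·-5283.391645 − -245.720033·104.170) / -18553.881640 = 30.011718

x=-34.044 y=30.012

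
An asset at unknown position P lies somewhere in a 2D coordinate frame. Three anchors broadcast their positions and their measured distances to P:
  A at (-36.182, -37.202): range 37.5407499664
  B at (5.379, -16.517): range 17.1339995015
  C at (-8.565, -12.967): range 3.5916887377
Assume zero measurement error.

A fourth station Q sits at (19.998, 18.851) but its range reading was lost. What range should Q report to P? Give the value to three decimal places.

eq1: (x + 36.182)² + (y + 37.202)² = 37.5407499664²
eq2: (x − 5.379)² + (y + 16.517)² = 17.1339995015²
eq3: (x + 8.565)² + (y + 12.967)² = 3.5916887377²
eq2−eq3, eq2−eq1 (x²,y² cancel):
  -27.888·x + 7.100·y = 220.431095
  -83.122·x − 41.370·y = 1275.647029
det = -27.888·-41.370 − 7.100·-83.122 = 1743.892760
x = (220.431095·-41.370 − 7.100·1275.647029) / 1743.892760 = -10.422848
y = (-27.888·1275.647029 − 220.431095·-83.122) / 1743.892760 = -9.893138
|P − Q| = √((-10.422848 − 19.998)² + (-9.893138 − 18.851)²) = 41.852759

41.853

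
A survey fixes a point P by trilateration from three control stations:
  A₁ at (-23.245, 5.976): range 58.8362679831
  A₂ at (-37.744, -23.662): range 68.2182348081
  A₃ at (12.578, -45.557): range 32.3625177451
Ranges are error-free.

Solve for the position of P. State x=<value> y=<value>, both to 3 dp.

eq1: (x + 23.245)² + (y − 5.976)² = 58.8362679831²
eq2: (x + 37.744)² + (y + 23.662)² = 68.2182348081²
eq3: (x − 12.578)² + (y + 45.557)² = 32.3625177451²
eq3−eq1, eq3−eq2 (x²,y² cancel):
  -71.646·x + 103.066·y = -4071.977607
  -100.644·x + 43.790·y = -3855.541559
det = -71.646·43.790 − 103.066·-100.644 = 7235.596164
x = (-4071.977607·43.790 − 103.066·-3855.541559) / 7235.596164 = 30.275784
y = (-71.646·-3855.541559 − -4071.977607·-100.644) / 7235.596164 = -18.462333

x=30.276 y=-18.462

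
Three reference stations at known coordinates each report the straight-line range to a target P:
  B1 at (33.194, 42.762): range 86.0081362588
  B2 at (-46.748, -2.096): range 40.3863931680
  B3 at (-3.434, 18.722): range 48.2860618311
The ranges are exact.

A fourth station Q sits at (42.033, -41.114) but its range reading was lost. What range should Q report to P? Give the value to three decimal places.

59.248

eq1: (x − 33.194)² + (y − 42.762)² = 86.0081362588²
eq2: (x + 46.748)² + (y + 2.096)² = 40.3863931680²
eq3: (x + 3.434)² + (y − 18.722)² = 48.2860618311²
eq2−eq1, eq2−eq3 (x²,y² cancel):
  159.884·x + 89.716·y = -5025.677190
  86.628·x + 41.636·y = -2527.946094
det = 159.884·41.636 − 89.716·86.628 = -1114.987424
x = (-5025.677190·41.636 − 89.716·-2527.946094) / -1114.987424 = -15.738398
y = (159.884·-2527.946094 − -5025.677190·86.628) / -1114.987424 = -27.970029
|P − Q| = √((-15.738398 − 42.033)² + (-27.970029 − -41.114)²) = 59.247772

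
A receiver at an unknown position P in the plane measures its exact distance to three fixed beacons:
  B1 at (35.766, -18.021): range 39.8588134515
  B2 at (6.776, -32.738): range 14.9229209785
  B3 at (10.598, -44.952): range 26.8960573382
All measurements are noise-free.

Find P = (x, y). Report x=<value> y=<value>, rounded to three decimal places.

x=-3.865 y=-22.276

eq1: (x − 35.766)² + (y + 18.021)² = 39.8588134515²
eq2: (x − 6.776)² + (y + 32.738)² = 14.9229209785²
eq3: (x − 10.598)² + (y + 44.952)² = 26.8960573382²
eq3−eq2, eq3−eq1 (x²,y² cancel):
  -7.644·x + 24.428·y = -514.604758
  50.336·x + 53.862·y = -1394.363820
det = -7.644·53.862 − 24.428·50.336 = -1641.328936
x = (-514.604758·53.862 − 24.428·-1394.363820) / -1641.328936 = -3.865086
y = (-7.644·-1394.363820 − -514.604758·50.336) / -1641.328936 = -22.275646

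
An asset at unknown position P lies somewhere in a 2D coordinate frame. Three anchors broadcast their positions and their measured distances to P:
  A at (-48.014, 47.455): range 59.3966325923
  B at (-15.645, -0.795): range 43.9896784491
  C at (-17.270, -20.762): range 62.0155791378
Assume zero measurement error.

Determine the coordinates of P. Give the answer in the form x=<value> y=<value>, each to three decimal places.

eq1: (x + 48.014)² + (y − 47.455)² = 59.3966325923²
eq2: (x + 15.645)² + (y + 0.795)² = 43.9896784491²
eq3: (x + 17.270)² + (y + 20.762)² = 62.0155791378²
eq1−eq3, eq1−eq2 (x²,y² cancel):
  61.488·x − 136.434·y = -4145.979769
  64.738·x − 96.500·y = -2719.055018
det = 61.488·-96.500 − -136.434·64.738 = 2898.872292
x = (-4145.979769·-96.500 − -136.434·-2719.055018) / 2898.872292 = 10.043732
y = (61.488·-2719.055018 − -4145.979769·64.738) / 2898.872292 = 34.914675

x=10.044 y=34.915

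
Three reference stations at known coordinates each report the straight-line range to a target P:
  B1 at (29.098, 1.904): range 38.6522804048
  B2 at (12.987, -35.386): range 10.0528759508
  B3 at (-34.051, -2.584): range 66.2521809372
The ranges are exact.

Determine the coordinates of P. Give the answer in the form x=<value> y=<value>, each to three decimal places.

eq1: (x − 29.098)² + (y − 1.904)² = 38.6522804048²
eq2: (x − 12.987)² + (y + 35.386)² = 10.0528759508²
eq3: (x + 34.051)² + (y + 2.584)² = 66.2521809372²
eq2−eq3, eq2−eq1 (x²,y² cancel):
  -94.076·x + 65.604·y = -4542.974672
  32.222·x + 74.580·y = -1963.450811
det = -94.076·74.580 − 65.604·32.222 = -9130.080168
x = (-4542.974672·74.580 − 65.604·-1963.450811) / -9130.080168 = 23.001422
y = (-94.076·-1963.450811 − -4542.974672·32.222) / -9130.080168 = -36.264449

x=23.001 y=-36.264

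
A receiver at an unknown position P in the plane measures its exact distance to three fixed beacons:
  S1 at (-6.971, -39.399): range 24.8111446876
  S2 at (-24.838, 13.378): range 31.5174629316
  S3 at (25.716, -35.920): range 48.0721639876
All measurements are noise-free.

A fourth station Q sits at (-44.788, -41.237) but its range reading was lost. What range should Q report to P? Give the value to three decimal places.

eq1: (x + 6.971)² + (y + 39.399)² = 24.8111446876²
eq2: (x + 24.838)² + (y − 13.378)² = 31.5174629316²
eq3: (x − 25.716)² + (y + 35.920)² = 48.0721639876²
eq2−eq1, eq2−eq3 (x²,y² cancel):
  35.734·x − 105.554·y = 1182.736483
  101.108·x − 98.596·y = -161.920553
det = 35.734·-98.596 − -105.554·101.108 = 7149.124368
x = (1182.736483·-98.596 − -105.554·-161.920553) / 7149.124368 = -18.702213
y = (35.734·-161.920553 − 1182.736483·101.108) / 7149.124368 = -17.536440
|P − Q| = √((-18.702213 − -44.788)² + (-17.536440 − -41.237)²) = 35.244642

35.245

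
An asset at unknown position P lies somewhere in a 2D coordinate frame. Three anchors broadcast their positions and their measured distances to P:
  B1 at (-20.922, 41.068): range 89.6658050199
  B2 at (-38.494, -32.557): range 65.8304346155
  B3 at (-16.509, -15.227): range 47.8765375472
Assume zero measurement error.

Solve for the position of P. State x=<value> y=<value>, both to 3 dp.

x=27.307 y=-34.522

eq1: (x + 20.922)² + (y − 41.068)² = 89.6658050199²
eq2: (x + 38.494)² + (y + 32.557)² = 65.8304346155²
eq3: (x + 16.509)² + (y + 15.227)² = 47.8765375472²
eq3−eq2, eq3−eq1 (x²,y² cancel):
  -43.970·x − 34.660·y = -4.145599
  -8.826·x + 112.590·y = -4127.891644
det = -43.970·112.590 − -34.660·-8.826 = -5256.491460
x = (-4.145599·112.590 − -34.660·-4127.891644) / -5256.491460 = 27.307088
y = (-43.970·-4127.891644 − -4.145599·-8.826) / -5256.491460 = -34.522420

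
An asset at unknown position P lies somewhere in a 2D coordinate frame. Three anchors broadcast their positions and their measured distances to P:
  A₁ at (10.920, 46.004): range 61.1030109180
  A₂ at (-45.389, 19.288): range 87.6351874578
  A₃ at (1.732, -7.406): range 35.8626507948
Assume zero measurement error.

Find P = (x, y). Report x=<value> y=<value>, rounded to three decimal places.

eq1: (x − 10.920)² + (y − 46.004)² = 61.1030109180²
eq2: (x + 45.389)² + (y − 19.288)² = 87.6351874578²
eq3: (x − 1.732)² + (y + 7.406)² = 35.8626507948²
eq2−eq1, eq2−eq3 (x²,y² cancel):
  112.618·x + 53.432·y = 3749.774289
  94.242·x − 53.388·y = 4019.456754
det = 112.618·-53.388 − 53.432·94.242 = -11047.988328
x = (3749.774289·-53.388 − 53.432·4019.456754) / -11047.988328 = 37.559830
y = (112.618·4019.456754 − 3749.774289·94.242) / -11047.988328 = -8.985975

x=37.560 y=-8.986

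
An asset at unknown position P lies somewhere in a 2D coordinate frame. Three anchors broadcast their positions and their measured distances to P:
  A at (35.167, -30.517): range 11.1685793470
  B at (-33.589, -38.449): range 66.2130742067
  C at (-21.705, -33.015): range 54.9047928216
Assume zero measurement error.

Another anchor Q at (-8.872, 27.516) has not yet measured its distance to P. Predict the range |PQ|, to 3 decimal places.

eq1: (x − 35.167)² + (y + 30.517)² = 11.1685793470²
eq2: (x + 33.589)² + (y + 38.449)² = 66.2130742067²
eq3: (x + 21.705)² + (y + 33.015)² = 54.9047928216²
eq2−eq3, eq2−eq1 (x²,y² cancel):
  23.768·x + 10.868·y = 324.185649
  137.512·x + 15.864·y = 3820.892687
det = 23.768·15.864 − 10.868·137.512 = -1117.424864
x = (324.185649·15.864 − 10.868·3820.892687) / -1117.424864 = 32.559308
y = (23.768·3820.892687 − 324.185649·137.512) / -1117.424864 = -41.376885
|P − Q| = √((32.559308 − -8.872)² + (-41.376885 − 27.516)²) = 80.391436

80.391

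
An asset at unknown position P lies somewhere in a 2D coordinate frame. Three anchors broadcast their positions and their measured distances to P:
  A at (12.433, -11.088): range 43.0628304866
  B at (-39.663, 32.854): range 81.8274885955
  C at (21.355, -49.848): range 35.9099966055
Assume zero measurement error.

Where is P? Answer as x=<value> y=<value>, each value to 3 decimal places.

x=-14.215 y=-44.916

eq1: (x − 12.433)² + (y + 11.088)² = 43.0628304866²
eq2: (x + 39.663)² + (y − 32.854)² = 81.8274885955²
eq3: (x − 21.355)² + (y + 49.848)² = 35.9099966055²
eq1−eq3, eq1−eq2 (x²,y² cancel):
  17.844·x − 77.520·y = 3228.215409
  -104.192·x + 87.884·y = -2466.314868
det = 17.844·87.884 − -77.520·-104.192 = -6508.761744
x = (3228.215409·87.884 − -77.520·-2466.314868) / -6508.761744 = -14.214648
y = (17.844·-2466.314868 − 3228.215409·-104.192) / -6508.761744 = -44.915655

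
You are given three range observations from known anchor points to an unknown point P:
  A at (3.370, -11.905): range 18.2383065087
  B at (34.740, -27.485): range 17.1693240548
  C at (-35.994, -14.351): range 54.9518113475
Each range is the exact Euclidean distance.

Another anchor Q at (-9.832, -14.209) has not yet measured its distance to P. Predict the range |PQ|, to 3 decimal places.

eq1: (x − 3.370)² + (y + 11.905)² = 18.2383065087²
eq2: (x − 34.740)² + (y + 27.485)² = 17.1693240548²
eq3: (x + 35.994)² + (y + 14.351)² = 54.9518113475²
eq1−eq2, eq1−eq3 (x²,y² cancel):
  62.740·x − 31.160·y = 1847.057036
  -78.728·x − 4.892·y = -1338.632434
det = 62.740·-4.892 − -31.160·-78.728 = -2760.088560
x = (1847.057036·-4.892 − -31.160·-1338.632434) / -2760.088560 = 18.386218
y = (62.740·-1338.632434 − 1847.057036·-78.728) / -2760.088560 = -22.256281
|P − Q| = √((18.386218 − -9.832)² + (-22.256281 − -14.209)²) = 29.343254

29.343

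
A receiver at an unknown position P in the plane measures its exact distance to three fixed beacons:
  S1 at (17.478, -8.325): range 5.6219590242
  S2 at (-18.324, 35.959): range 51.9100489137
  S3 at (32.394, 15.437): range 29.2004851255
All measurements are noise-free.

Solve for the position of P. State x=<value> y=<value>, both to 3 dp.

eq1: (x − 17.478)² + (y + 8.325)² = 5.6219590242²
eq2: (x + 18.324)² + (y − 35.959)² = 51.9100489137²
eq3: (x − 32.394)² + (y − 15.437)² = 29.2004851255²
eq1−eq3, eq1−eq2 (x²,y² cancel):
  29.832·x + 47.524·y = 91.824188
  -71.604·x + 88.568·y = -1409.014207
det = 29.832·88.568 − 47.524·-71.604 = 6045.069072
x = (91.824188·88.568 − 47.524·-1409.014207) / 6045.069072 = 12.422468
y = (29.832·-1409.014207 − 91.824188·-71.604) / 6045.069072 = -5.865728

x=12.422 y=-5.866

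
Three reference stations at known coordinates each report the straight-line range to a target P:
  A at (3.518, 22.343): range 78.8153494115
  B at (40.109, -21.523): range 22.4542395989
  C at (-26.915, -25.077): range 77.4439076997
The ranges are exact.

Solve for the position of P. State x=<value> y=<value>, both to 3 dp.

x=48.586 y=-42.316

eq1: (x − 3.518)² + (y − 22.343)² = 78.8153494115²
eq2: (x − 40.109)² + (y + 21.523)² = 22.4542395989²
eq3: (x + 26.915)² + (y + 25.077)² = 77.4439076997²
eq3−eq2, eq3−eq1 (x²,y² cancel):
  134.048·x + 7.108·y = 6212.064220
  60.866·x + 94.840·y = -1055.987644
det = 134.048·94.840 − 7.108·60.866 = 12280.476792
x = (6212.064220·94.840 − 7.108·-1055.987644) / 12280.476792 = 48.585909
y = (134.048·-1055.987644 − 6212.064220·60.866) / 12280.476792 = -42.315664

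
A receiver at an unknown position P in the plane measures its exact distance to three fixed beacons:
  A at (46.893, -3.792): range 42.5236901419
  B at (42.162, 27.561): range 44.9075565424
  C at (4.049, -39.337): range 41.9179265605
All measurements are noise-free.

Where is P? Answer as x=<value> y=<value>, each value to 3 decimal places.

x=4.848 y=2.573

eq1: (x − 46.893)² + (y + 3.792)² = 42.5236901419²
eq2: (x − 42.162)² + (y − 27.561)² = 44.9075565424²
eq3: (x − 4.049)² + (y + 39.337)² = 41.9179265605²
eq1−eq3, eq1−eq2 (x²,y² cancel):
  -85.688·x − 71.090·y = -598.387087
  -9.462·x + 62.706·y = 115.485841
det = -85.688·62.706 − -71.090·-9.462 = -6045.805308
x = (-598.387087·62.706 − -71.090·115.485841) / -6045.805308 = 4.848415
y = (-85.688·115.485841 − -598.387087·-9.462) / -6045.805308 = 2.573303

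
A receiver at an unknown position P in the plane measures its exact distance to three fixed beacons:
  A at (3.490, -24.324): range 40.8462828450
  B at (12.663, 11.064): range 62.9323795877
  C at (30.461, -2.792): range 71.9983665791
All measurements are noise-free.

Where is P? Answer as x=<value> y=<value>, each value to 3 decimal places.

x=-37.250 y=-27.266

eq1: (x − 3.490)² + (y + 24.324)² = 40.8462828450²
eq2: (x − 12.663)² + (y − 11.064)² = 62.9323795877²
eq3: (x − 30.461)² + (y + 2.792)² = 71.9983665791²
eq2−eq3, eq2−eq1 (x²,y² cancel):
  35.596·x − 27.712·y = -570.376269
  -18.346·x − 70.776·y = 2613.138989
det = 35.596·-70.776 − -27.712·-18.346 = -3027.746848
x = (-570.376269·-70.776 − -27.712·2613.138989) / -3027.746848 = -37.250227
y = (35.596·2613.138989 − -570.376269·-18.346) / -3027.746848 = -27.265546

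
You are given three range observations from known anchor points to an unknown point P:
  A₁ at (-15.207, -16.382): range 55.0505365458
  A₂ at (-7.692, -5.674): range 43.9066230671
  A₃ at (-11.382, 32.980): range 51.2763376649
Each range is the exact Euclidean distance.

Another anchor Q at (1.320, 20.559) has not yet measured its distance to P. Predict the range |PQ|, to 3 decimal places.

34.562

eq1: (x + 15.207)² + (y + 16.382)² = 55.0505365458²
eq2: (x + 7.692)² + (y + 5.674)² = 43.9066230671²
eq3: (x + 11.382)² + (y − 32.980)² = 51.2763376649²
eq3−eq2, eq3−eq1 (x²,y² cancel):
  7.380·x − 77.308·y = -424.397929
  -7.650·x − 98.724·y = -1118.906321
det = 7.380·-98.724 − -77.308·-7.650 = -1319.989320
x = (-424.397929·-98.724 − -77.308·-1118.906321) / -1319.989320 = 33.789780
y = (7.380·-1118.906321 − -424.397929·-7.650) / -1319.989320 = 8.715353
|P − Q| = √((33.789780 − 1.320)² + (8.715353 − 20.559)²) = 34.562387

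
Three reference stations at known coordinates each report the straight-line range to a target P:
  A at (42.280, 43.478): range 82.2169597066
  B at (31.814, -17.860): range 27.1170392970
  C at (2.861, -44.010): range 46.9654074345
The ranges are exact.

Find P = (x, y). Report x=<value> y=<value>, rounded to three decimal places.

eq1: (x − 42.280)² + (y − 43.478)² = 82.2169597066²
eq2: (x − 31.814)² + (y + 17.860)² = 27.1170392970²
eq3: (x − 2.861)² + (y + 44.010)² = 46.9654074345²
eq3−eq1, eq3−eq2 (x²,y² cancel):
  78.838·x + 174.976·y = -2821.009505
  57.906·x + 52.300·y = 856.460450
det = 78.838·52.300 − 174.976·57.906 = -6008.932856
x = (-2821.009505·52.300 − 174.976·856.460450) / -6008.932856 = 49.492785
y = (78.838·856.460450 − -2821.009505·57.906) / -6008.932856 = -38.421965

x=49.493 y=-38.422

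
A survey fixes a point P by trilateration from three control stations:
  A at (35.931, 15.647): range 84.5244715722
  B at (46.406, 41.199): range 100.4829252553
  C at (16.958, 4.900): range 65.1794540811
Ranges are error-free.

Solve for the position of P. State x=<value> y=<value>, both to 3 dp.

eq1: (x − 35.931)² + (y − 15.647)² = 84.5244715722²
eq2: (x − 46.406)² + (y − 41.199)² = 100.4829252553²
eq3: (x − 16.958)² + (y − 4.900)² = 65.1794540811²
eq2−eq3, eq2−eq1 (x²,y² cancel):
  -58.896·x − 72.598·y = 2309.166361
  -20.950·x − 51.104·y = 637.422906
det = -58.896·-51.104 − -72.598·-20.950 = 1488.893084
x = (2309.166361·-51.104 − -72.598·637.422906) / 1488.893084 = -48.178080
y = (-58.896·637.422906 − 2309.166361·-20.950) / 1488.893084 = 7.277471

x=-48.178 y=7.277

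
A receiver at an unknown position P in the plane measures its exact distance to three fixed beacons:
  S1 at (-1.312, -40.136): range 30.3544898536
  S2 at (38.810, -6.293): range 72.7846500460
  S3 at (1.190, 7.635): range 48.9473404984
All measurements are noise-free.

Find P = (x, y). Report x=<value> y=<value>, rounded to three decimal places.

x=-29.965 y=-30.117

eq1: (x + 1.312)² + (y + 40.136)² = 30.3544898536²
eq2: (x − 38.810)² + (y + 6.293)² = 72.7846500460²
eq3: (x − 1.190)² + (y − 7.635)² = 48.9473404984²
eq2−eq1, eq2−eq3 (x²,y² cancel):
  -80.244·x − 67.686·y = 4443.012119
  -75.240·x + 27.856·y = 1415.654516
det = -80.244·27.856 − -67.686·-75.240 = -7327.971504
x = (4443.012119·27.856 − -67.686·1415.654516) / -7327.971504 = -29.965255
y = (-80.244·1415.654516 − 4443.012119·-75.240) / -7327.971504 = -30.116718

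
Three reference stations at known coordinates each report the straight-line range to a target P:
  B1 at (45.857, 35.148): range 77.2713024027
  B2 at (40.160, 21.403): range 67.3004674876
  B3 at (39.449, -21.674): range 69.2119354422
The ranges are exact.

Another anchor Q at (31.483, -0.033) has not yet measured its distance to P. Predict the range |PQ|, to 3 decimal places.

eq1: (x − 45.857)² + (y − 35.148)² = 77.2713024027²
eq2: (x − 40.160)² + (y − 21.403)² = 67.3004674876²
eq3: (x − 39.449)² + (y + 21.674)² = 69.2119354422²
eq3−eq2, eq3−eq1 (x²,y² cancel):
  1.422·x + 86.154·y = 305.867216
  12.816·x + 113.644·y = 131.698309
det = 1.422·113.644 − 86.154·12.816 = -942.547896
x = (305.867216·113.644 − 86.154·131.698309) / -942.547896 = -24.840794
y = (1.422·131.698309 − 305.867216·12.816) / -942.547896 = 3.960244
|P − Q| = √((-24.840794 − 31.483)² + (3.960244 − -0.033)²) = 56.465173

56.465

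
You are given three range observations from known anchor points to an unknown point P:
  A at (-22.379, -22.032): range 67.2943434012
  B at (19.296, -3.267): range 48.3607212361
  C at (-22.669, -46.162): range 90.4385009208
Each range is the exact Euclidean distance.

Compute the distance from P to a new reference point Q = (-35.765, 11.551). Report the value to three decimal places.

eq1: (x + 22.379)² + (y + 22.032)² = 67.2943434012²
eq2: (x − 19.296)² + (y + 3.267)² = 48.3607212361²
eq3: (x + 22.669)² + (y + 46.162)² = 90.4385009208²
eq3−eq1, eq3−eq2 (x²,y² cancel):
  0.580·x + 48.260·y = 1992.008655
  83.930·x + 85.790·y = 3578.558190
det = 0.580·85.790 − 48.260·83.930 = -4000.703600
x = (1992.008655·85.790 − 48.260·3578.558190) / -4000.703600 = 0.451619
y = (0.580·3578.558190 − 1992.008655·83.930) / -4000.703600 = 41.271171
|P − Q| = √((0.451619 − -35.765)² + (41.271171 − 11.551)²) = 46.850102

46.850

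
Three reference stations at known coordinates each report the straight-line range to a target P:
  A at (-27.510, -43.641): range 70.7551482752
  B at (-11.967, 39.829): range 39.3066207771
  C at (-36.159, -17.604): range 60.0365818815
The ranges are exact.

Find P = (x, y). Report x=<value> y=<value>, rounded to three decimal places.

x=15.970 y=12.178

eq1: (x + 27.510)² + (y + 43.641)² = 70.7551482752²
eq2: (x + 11.967)² + (y − 39.829)² = 39.3066207771²
eq3: (x + 36.159)² + (y + 17.604)² = 60.0365818815²
eq1−eq2, eq1−eq3 (x²,y² cancel):
  31.086·x + 166.940·y = 2529.501920
  -17.298·x + 52.074·y = 357.936959
det = 31.086·52.074 − 166.940·-17.298 = 4506.500484
x = (2529.501920·52.074 − 166.940·357.936959) / 4506.500484 = 15.969661
y = (31.086·357.936959 − 2529.501920·-17.298) / 4506.500484 = 12.178442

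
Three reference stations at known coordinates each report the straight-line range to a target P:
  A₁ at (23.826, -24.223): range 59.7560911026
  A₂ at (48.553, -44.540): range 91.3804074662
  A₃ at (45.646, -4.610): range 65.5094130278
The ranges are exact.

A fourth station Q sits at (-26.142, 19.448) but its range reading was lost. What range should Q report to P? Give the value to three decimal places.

eq1: (x − 23.826)² + (y + 24.223)² = 59.7560911026²
eq2: (x − 48.553)² + (y + 44.540)² = 91.3804074662²
eq3: (x − 45.646)² + (y + 4.610)² = 65.5094130278²
eq2−eq1, eq2−eq3 (x²,y² cancel):
  -49.454·x + 40.634·y = 1592.815041
  -5.814·x + 79.860·y = 1822.499680
det = -49.454·79.860 − 40.634·-5.814 = -3713.150364
x = (1592.815041·79.860 − 40.634·1822.499680) / -3713.150364 = -14.313117
y = (-49.454·1822.499680 − 1592.815041·-5.814) / -3713.150364 = 21.779154
|P − Q| = √((-14.313117 − -26.142)² + (21.779154 − 19.448)²) = 12.056398

12.056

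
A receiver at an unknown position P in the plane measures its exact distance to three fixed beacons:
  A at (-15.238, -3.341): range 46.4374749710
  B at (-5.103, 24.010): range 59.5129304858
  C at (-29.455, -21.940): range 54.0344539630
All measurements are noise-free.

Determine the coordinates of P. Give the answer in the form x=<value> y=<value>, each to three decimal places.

eq1: (x + 15.238)² + (y + 3.341)² = 46.4374749710²
eq2: (x + 5.103)² + (y − 24.010)² = 59.5129304858²
eq3: (x + 29.455)² + (y + 21.940)² = 54.0344539630²
eq2−eq3, eq2−eq1 (x²,y² cancel):
  -48.704·x − 91.900·y = 1368.506596
  -20.270·x − 54.702·y = 1026.188029
det = -48.704·-54.702 − -91.900·-20.270 = 801.393208
x = (1368.506596·-54.702 − -91.900·1026.188029) / 801.393208 = 24.266031
y = (-48.704·1026.188029 − 1368.506596·-20.270) / 801.393208 = -27.751462

x=24.266 y=-27.751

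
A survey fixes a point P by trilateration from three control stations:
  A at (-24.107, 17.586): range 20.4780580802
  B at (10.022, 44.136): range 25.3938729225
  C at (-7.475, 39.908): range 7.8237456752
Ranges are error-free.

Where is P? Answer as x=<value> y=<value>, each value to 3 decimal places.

eq1: (x + 24.107)² + (y − 17.586)² = 20.4780580802²
eq2: (x − 10.022)² + (y − 44.136)² = 25.3938729225²
eq3: (x + 7.475)² + (y − 39.908)² = 7.8237456752²
eq3−eq2, eq3−eq1 (x²,y² cancel):
  34.994·x + 8.456·y = -183.734895
  -33.264·x − 44.644·y = -1116.249110
det = 34.994·-44.644 − 8.456·-33.264 = -1280.991752
x = (-183.734895·-44.644 − 8.456·-1116.249110) / -1280.991752 = -13.771879
y = (34.994·-1116.249110 − -183.734895·-33.264) / -1280.991752 = 35.264691

x=-13.772 y=35.265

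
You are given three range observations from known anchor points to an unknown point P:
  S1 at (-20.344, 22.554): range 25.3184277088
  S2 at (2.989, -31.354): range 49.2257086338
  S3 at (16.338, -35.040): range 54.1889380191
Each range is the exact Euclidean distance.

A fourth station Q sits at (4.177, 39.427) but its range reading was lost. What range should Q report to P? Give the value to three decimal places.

eq1: (x + 20.344)² + (y − 22.554)² = 25.3184277088²
eq2: (x − 2.989)² + (y + 31.354)² = 49.2257086338²
eq3: (x − 16.338)² + (y + 35.040)² = 54.1889380191²
eq2−eq1, eq2−eq3 (x²,y² cancel):
  -46.666·x + 107.816·y = 1712.701424
  26.698·x − 7.372·y = -10.546206
det = -46.666·-7.372 − 107.816·26.698 = -2534.449816
x = (1712.701424·-7.372 − 107.816·-10.546206) / -2534.449816 = 4.533128
y = (-46.666·-10.546206 − 1712.701424·26.698) / -2534.449816 = 17.847484
|P − Q| = √((4.533128 − 4.177)² + (17.847484 − 39.427)²) = 21.582454

21.582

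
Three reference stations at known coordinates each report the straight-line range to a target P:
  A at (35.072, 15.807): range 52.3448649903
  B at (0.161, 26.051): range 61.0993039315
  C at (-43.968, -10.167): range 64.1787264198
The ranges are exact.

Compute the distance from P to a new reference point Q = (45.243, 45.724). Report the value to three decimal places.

eq1: (x − 35.072)² + (y − 15.807)² = 52.3448649903²
eq2: (x − 0.161)² + (y − 26.051)² = 61.0993039315²
eq3: (x + 43.968)² + (y + 10.167)² = 64.1787264198²
eq3−eq1, eq3−eq2 (x²,y² cancel):
  158.080·x + 51.948·y = 822.277554
  88.258·x + 72.436·y = -972.088407
det = 158.080·72.436 − 51.948·88.258 = 6865.856296
x = (822.277554·72.436 − 51.948·-972.088407) / 6865.856296 = 16.030127
y = (158.080·-972.088407 − 822.277554·88.258) / 6865.856296 = -32.951506
|P − Q| = √((16.030127 − 45.243)² + (-32.951506 − 45.724)²) = 83.923937

83.924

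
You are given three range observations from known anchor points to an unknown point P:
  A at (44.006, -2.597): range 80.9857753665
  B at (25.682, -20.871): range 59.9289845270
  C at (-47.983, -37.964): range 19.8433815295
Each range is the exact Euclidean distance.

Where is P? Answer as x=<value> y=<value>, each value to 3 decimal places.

x=-34.180 y=-23.708

eq1: (x − 44.006)² + (y + 2.597)² = 80.9857753665²
eq2: (x − 25.682)² + (y + 20.871)² = 59.9289845270²
eq3: (x + 47.983)² + (y + 37.964)² = 19.8433815295²
eq1−eq3, eq1−eq2 (x²,y² cancel):
  -183.978·x − 70.734·y = 7965.297161
  -36.648·x − 36.548·y = 2119.103945
det = -183.978·-36.548 − -70.734·-36.648 = 4131.768312
x = (7965.297161·-36.548 − -70.734·2119.103945) / 4131.768312 = -34.179792
y = (-183.978·2119.103945 − 7965.297161·-36.648) / 4131.768312 = -23.708080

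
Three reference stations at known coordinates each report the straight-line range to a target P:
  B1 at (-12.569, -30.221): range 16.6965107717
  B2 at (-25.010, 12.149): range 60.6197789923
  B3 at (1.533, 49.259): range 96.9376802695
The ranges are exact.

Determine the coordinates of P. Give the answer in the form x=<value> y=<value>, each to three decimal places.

x=-11.096 y=-46.852

eq1: (x + 12.569)² + (y + 30.221)² = 16.6965107717²
eq2: (x + 25.010)² + (y − 12.149)² = 60.6197789923²
eq3: (x − 1.533)² + (y − 49.259)² = 96.9376802695²
eq3−eq2, eq3−eq1 (x²,y² cancel):
  -53.086·x − 74.220·y = 4066.455382
  -28.204·x − 158.960·y = 7760.629816
det = -53.086·-158.960 − -74.220·-28.204 = 6345.249680
x = (4066.455382·-158.960 − -74.220·7760.629816) / 6345.249680 = -11.096459
y = (-53.086·7760.629816 − 4066.455382·-28.204) / 6345.249680 = -46.852449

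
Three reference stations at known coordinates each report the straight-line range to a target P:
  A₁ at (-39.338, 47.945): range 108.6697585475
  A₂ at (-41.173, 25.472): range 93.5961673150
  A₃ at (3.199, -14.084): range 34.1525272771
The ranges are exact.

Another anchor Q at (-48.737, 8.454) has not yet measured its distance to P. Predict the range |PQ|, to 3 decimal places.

eq1: (x + 39.338)² + (y − 47.945)² = 108.6697585475²
eq2: (x + 41.173)² + (y − 25.472)² = 93.5961673150²
eq3: (x − 3.199)² + (y + 14.084)² = 34.1525272771²
eq1−eq3, eq1−eq2 (x²,y² cancel):
  85.074·x − 124.058·y = 7005.112691
  -3.670·x − 44.946·y = 1546.711331
det = 85.074·-44.946 − -124.058·-3.670 = -4279.028864
x = (7005.112691·-44.946 − -124.058·1546.711331) / -4279.028864 = 28.737801
y = (85.074·1546.711331 − 7005.112691·-3.670) / -4279.028864 = -36.759201
|P − Q| = √((28.737801 − -48.737)² + (-36.759201 − 8.454)²) = 89.702722

89.703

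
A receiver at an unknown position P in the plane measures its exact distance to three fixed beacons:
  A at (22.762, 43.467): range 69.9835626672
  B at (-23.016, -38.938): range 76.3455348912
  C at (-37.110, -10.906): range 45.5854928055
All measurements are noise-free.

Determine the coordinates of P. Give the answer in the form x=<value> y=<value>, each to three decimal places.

eq1: (x − 22.762)² + (y − 43.467)² = 69.9835626672²
eq2: (x + 23.016)² + (y + 38.938)² = 76.3455348912²
eq3: (x + 37.110)² + (y + 10.906)² = 45.5854928055²
eq3−eq1, eq3−eq2 (x²,y² cancel):
  119.744·x + 108.746·y = -1908.266092
  28.188·x − 56.064·y = -3200.792380
det = 119.744·-56.064 − 108.746·28.188 = -9778.659864
x = (-1908.266092·-56.064 − 108.746·-3200.792380) / -9778.659864 = -46.535865
y = (119.744·-3200.792380 − -1908.266092·28.188) / -9778.659864 = 33.694339

x=-46.536 y=33.694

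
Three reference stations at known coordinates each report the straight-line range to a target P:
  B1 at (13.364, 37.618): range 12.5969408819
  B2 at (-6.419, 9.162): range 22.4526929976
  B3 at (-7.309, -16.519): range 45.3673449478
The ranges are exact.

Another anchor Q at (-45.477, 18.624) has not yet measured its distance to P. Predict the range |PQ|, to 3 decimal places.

eq1: (x − 13.364)² + (y − 37.618)² = 12.5969408819²
eq2: (x + 6.419)² + (y − 9.162)² = 22.4526929976²
eq3: (x + 7.309)² + (y + 16.519)² = 45.3673449478²
eq1−eq3, eq1−eq2 (x²,y² cancel):
  -41.346·x − 108.274·y = -3166.924646
  -39.566·x − 56.912·y = -1814.005118
det = -41.346·-56.912 − -108.274·-39.566 = -1930.885532
x = (-3166.924646·-56.912 − -108.274·-1814.005118) / -1930.885532 = 8.376247
y = (-41.346·-1814.005118 − -3166.924646·-39.566) / -1930.885532 = 26.050578
|P − Q| = √((8.376247 − -45.477)² + (26.050578 − 18.624)²) = 54.362913

54.363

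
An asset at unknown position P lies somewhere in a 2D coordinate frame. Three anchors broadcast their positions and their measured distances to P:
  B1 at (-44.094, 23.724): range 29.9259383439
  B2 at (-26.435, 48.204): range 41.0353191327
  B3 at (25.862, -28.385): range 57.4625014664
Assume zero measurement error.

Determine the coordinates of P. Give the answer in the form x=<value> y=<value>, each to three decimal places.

x=-18.690 y=7.906

eq1: (x + 44.094)² + (y − 23.724)² = 29.9259383439²
eq2: (x + 26.435)² + (y − 48.204)² = 41.0353191327²
eq3: (x − 25.862)² + (y + 28.385)² = 57.4625014664²
eq3−eq1, eq3−eq2 (x²,y² cancel):
  -139.912·x + 104.218·y = 3438.935032
  -104.594·x + 153.178·y = 3165.925230
det = -139.912·153.178 − 104.218·-104.594 = -10530.862844
x = (3438.935032·153.178 − 104.218·3165.925230) / -10530.862844 = -18.690092
y = (-139.912·3165.925230 − 3438.935032·-104.594) / -10530.862844 = 7.906186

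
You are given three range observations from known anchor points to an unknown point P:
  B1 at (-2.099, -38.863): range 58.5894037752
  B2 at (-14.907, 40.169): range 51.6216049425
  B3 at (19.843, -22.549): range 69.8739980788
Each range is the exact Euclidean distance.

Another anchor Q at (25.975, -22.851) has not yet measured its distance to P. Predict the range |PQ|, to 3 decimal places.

75.809

eq1: (x + 2.099)² + (y + 38.863)² = 58.5894037752²
eq2: (x + 14.907)² + (y − 40.169)² = 51.6216049425²
eq3: (x − 19.843)² + (y + 22.549)² = 69.8739980788²
eq3−eq1, eq3−eq2 (x²,y² cancel):
  -43.884·x − 32.628·y = 2062.193893
  -69.500·x + 125.436·y = 3151.150671
det = -43.884·125.436 − -32.628·-69.500 = -7772.279424
x = (2062.193893·125.436 − -32.628·3151.150671) / -7772.279424 = -46.510049
y = (-43.884·3151.150671 − 2062.193893·-69.500) / -7772.279424 = -0.648121
|P − Q| = √((-46.510049 − 25.975)² + (-0.648121 − -22.851)²) = 75.809301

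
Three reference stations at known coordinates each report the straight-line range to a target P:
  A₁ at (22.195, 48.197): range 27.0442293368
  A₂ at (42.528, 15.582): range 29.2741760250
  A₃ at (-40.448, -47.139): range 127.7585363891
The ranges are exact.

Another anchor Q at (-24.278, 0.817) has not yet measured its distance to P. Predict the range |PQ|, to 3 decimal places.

eq1: (x − 22.195)² + (y − 48.197)² = 27.0442293368²
eq2: (x − 42.528)² + (y − 15.582)² = 29.2741760250²
eq3: (x + 40.448)² + (y + 47.139)² = 127.7585363891²
eq2−eq1, eq2−eq3 (x²,y² cancel):
  -40.666·x + 65.230·y = 889.726368
  -165.952·x − 125.442·y = -13658.569721
det = -40.666·-125.442 − 65.230·-165.952 = 15926.273332
x = (889.726368·-125.442 − 65.230·-13658.569721) / 15926.273332 = 48.934200
y = (-40.666·-13658.569721 − 889.726368·-165.952) / 15926.273332 = 44.146628
|P − Q| = √((48.934200 − -24.278)² + (44.146628 − 0.817)²) = 85.073397

85.073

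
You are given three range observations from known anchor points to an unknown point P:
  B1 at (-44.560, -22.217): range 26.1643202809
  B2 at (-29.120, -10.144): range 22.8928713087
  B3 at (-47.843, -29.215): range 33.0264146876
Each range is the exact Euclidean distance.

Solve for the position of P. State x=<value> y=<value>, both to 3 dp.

eq1: (x + 44.560)² + (y + 22.217)² = 26.1643202809²
eq2: (x + 29.120)² + (y + 10.144)² = 22.8928713087²
eq3: (x + 47.843)² + (y + 29.215)² = 33.0264146876²
eq1−eq2, eq1−eq3 (x²,y² cancel):
  30.880·x + 24.146·y = -1367.825454
  -6.566·x − 13.996·y = 257.107774
det = 30.880·-13.996 − 24.146·-6.566 = -273.653844
x = (-1367.825454·-13.996 − 24.146·257.107774) / -273.653844 = -47.271255
y = (30.880·257.107774 − -1367.825454·-6.566) / -273.653844 = 3.806465

x=-47.271 y=3.806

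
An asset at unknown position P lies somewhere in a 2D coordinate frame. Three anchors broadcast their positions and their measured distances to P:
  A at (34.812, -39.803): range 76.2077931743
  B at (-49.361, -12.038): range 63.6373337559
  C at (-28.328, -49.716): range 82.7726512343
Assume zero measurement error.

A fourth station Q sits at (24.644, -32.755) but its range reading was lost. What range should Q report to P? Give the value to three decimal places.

65.561

eq1: (x − 34.812)² + (y + 39.803)² = 76.2077931743²
eq2: (x + 49.361)² + (y + 12.038)² = 63.6373337559²
eq3: (x + 28.328)² + (y + 49.716)² = 82.7726512343²
eq3−eq1, eq3−eq2 (x²,y² cancel):
  126.280·x + 19.826·y = 565.681965
  -42.066·x + 75.356·y = 2108.867070
det = 126.280·75.356 − 19.826·-42.066 = 10349.956196
x = (565.681965·75.356 − 19.826·2108.867070) / 10349.956196 = 0.078950
y = (126.280·2108.867070 − 565.681965·-42.066) / 10349.956196 = 28.029463
|P − Q| = √((0.078950 − 24.644)² + (28.029463 − -32.755)²) = 65.560602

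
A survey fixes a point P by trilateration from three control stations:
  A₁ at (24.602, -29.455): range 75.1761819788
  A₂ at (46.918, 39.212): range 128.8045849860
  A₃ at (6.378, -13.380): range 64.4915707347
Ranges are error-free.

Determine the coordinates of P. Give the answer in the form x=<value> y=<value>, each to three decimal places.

eq1: (x − 24.602)² + (y + 29.455)² = 75.1761819788²
eq2: (x − 46.918)² + (y − 39.212)² = 128.8045849860²
eq3: (x − 6.378)² + (y + 13.380)² = 64.4915707347²
eq2−eq1, eq2−eq3 (x²,y² cancel):
  -44.632·x − 137.334·y = 8673.138538
  -81.080·x − 105.184·y = 8912.282034
det = -44.632·-105.184 − -137.334·-81.080 = -6440.468432
x = (8673.138538·-105.184 − -137.334·8912.282034) / -6440.468432 = -48.394607
y = (-44.632·8912.282034 − 8673.138538·-81.080) / -6440.468432 = -47.425914

x=-48.395 y=-47.426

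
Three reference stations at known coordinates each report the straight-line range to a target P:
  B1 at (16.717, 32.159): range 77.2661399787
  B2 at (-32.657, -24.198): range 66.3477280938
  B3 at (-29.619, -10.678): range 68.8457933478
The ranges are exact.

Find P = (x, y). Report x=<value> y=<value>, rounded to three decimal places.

x=30.720 y=-43.828

eq1: (x − 16.717)² + (y − 32.159)² = 77.2661399787²
eq2: (x + 32.657)² + (y + 24.198)² = 66.3477280938²
eq3: (x + 29.619)² + (y + 10.678)² = 68.8457933478²
eq3−eq1, eq3−eq2 (x²,y² cancel):
  92.672·x + 85.674·y = -907.958601
  -6.076·x − 27.040·y = 998.440246
det = 92.672·-27.040 − 85.674·-6.076 = -1985.295656
x = (-907.958601·-27.040 − 85.674·998.440246) / -1985.295656 = 30.720447
y = (92.672·998.440246 − -907.958601·-6.076) / -1985.295656 = -43.827577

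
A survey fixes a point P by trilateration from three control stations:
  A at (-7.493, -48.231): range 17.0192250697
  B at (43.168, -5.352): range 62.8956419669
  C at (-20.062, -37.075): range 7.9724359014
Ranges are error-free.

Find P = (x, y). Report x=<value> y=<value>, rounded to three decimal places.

x=-13.634 y=-32.358

eq1: (x + 7.493)² + (y + 48.231)² = 17.0192250697²
eq2: (x − 43.168)² + (y + 5.352)² = 62.8956419669²
eq3: (x + 20.062)² + (y + 37.075)² = 7.9724359014²
eq3−eq2, eq3−eq1 (x²,y² cancel):
  126.460·x + 63.446·y = -3777.221385
  25.138·x − 22.312·y = 379.240653
det = 126.460·-22.312 − 63.446·25.138 = -4416.481068
x = (-3777.221385·-22.312 − 63.446·379.240653) / -4416.481068 = -13.634398
y = (126.460·379.240653 − -3777.221385·25.138) / -4416.481068 = -32.358469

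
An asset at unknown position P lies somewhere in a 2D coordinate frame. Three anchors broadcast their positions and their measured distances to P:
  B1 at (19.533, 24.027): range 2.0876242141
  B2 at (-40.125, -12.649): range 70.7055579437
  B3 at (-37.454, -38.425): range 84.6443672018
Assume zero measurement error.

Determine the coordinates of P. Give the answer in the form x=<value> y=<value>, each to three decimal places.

eq1: (x − 19.533)² + (y − 24.027)² = 2.0876242141²
eq2: (x + 40.125)² + (y + 12.649)² = 70.7055579437²
eq3: (x + 37.454)² + (y + 38.425)² = 84.6443672018²
eq1−eq3, eq1−eq2 (x²,y² cancel):
  -113.974·x − 124.904·y = -5239.862801
  -119.316·x − 73.352·y = -4183.739741
det = -113.974·-73.352 − -124.904·-119.316 = -6542.824816
x = (-5239.862801·-73.352 − -124.904·-4183.739741) / -6542.824816 = 21.124119
y = (-113.974·-4183.739741 − -5239.862801·-119.316) / -6542.824816 = 22.675514

x=21.124 y=22.676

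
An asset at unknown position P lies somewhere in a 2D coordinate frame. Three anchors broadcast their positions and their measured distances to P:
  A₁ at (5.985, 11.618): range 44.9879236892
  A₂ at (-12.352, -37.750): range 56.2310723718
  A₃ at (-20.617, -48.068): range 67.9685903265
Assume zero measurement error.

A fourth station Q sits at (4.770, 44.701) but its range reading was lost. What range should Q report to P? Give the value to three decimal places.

71.685

eq1: (x − 5.985)² + (y − 11.618)² = 44.9879236892²
eq2: (x + 12.352)² + (y + 37.750)² = 56.2310723718²
eq3: (x + 20.617)² + (y + 48.068)² = 67.9685903265²
eq3−eq2, eq3−eq1 (x²,y² cancel):
  16.530·x + 20.636·y = 299.836862
  53.204·x + 119.372·y = 31.020829
det = 16.530·119.372 − 20.636·53.204 = 875.301416
x = (299.836862·119.372 − 20.636·31.020829) / 875.301416 = 40.159857
y = (16.530·31.020829 − 299.836862·53.204) / 875.301416 = -17.639348
|P − Q| = √((40.159857 − 4.770)² + (-17.639348 − 44.701)²) = 71.685152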